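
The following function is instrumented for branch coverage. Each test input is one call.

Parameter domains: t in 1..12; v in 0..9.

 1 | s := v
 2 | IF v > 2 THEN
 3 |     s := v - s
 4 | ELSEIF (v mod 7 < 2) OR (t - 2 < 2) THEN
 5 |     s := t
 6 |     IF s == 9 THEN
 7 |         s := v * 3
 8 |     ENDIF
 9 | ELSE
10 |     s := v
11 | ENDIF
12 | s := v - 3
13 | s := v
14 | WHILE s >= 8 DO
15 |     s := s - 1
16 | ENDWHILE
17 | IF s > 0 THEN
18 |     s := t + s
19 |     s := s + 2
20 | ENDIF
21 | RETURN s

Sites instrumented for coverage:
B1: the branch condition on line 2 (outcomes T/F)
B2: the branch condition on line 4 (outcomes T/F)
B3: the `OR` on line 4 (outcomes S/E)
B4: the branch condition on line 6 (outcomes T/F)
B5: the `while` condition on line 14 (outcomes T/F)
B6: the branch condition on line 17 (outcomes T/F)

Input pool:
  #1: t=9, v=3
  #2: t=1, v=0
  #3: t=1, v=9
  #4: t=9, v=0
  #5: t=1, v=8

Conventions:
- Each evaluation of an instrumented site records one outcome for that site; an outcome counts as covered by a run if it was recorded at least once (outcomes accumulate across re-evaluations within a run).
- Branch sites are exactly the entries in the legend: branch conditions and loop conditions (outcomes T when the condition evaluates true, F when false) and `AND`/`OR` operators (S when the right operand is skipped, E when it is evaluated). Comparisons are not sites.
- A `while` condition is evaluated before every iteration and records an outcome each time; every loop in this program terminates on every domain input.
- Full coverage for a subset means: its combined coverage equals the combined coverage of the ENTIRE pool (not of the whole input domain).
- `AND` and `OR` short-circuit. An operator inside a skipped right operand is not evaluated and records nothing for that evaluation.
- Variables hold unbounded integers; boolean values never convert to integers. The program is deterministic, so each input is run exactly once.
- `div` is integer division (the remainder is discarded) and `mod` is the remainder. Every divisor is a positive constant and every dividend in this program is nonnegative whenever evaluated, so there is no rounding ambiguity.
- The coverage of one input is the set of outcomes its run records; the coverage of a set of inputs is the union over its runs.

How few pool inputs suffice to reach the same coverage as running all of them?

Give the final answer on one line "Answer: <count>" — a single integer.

run #1 (t=9, v=3) runs B1->T, B5->F, B6->T; records B1=T, B5=F, B6=T
run #2 (t=1, v=0) runs B1->F, B3->S, B2->T, B4->F, B5->F, B6->F; records B1=F, B2=T, B3=S, B4=F, B5=F, B6=F
run #3 (t=1, v=9) runs B1->T, B5->T, B5->T, B5->F, B6->T; records B1=T, B5=T, B5=F, B6=T
run #4 (t=9, v=0) runs B1->F, B3->S, B2->T, B4->T, B5->F, B6->F; records B1=F, B2=T, B3=S, B4=T, B5=F, B6=F
run #5 (t=1, v=8) runs B1->T, B5->T, B5->F, B6->T; records B1=T, B5=T, B5=F, B6=T
the full pool covers 10 outcomes: B1=T, B1=F, B2=T, B3=S, B4=T, B4=F, B5=T, B5=F, B6=T, B6=F
checked all size-1 subsets: none covers 10 outcomes (max 6/10)
checked all size-2 subsets: none covers 10 outcomes (max 9/10)
inputs {2, 3, 4} (size 3) cover everything; no size-3 subset with a lexicographically smaller index list covers all 10

Answer: 3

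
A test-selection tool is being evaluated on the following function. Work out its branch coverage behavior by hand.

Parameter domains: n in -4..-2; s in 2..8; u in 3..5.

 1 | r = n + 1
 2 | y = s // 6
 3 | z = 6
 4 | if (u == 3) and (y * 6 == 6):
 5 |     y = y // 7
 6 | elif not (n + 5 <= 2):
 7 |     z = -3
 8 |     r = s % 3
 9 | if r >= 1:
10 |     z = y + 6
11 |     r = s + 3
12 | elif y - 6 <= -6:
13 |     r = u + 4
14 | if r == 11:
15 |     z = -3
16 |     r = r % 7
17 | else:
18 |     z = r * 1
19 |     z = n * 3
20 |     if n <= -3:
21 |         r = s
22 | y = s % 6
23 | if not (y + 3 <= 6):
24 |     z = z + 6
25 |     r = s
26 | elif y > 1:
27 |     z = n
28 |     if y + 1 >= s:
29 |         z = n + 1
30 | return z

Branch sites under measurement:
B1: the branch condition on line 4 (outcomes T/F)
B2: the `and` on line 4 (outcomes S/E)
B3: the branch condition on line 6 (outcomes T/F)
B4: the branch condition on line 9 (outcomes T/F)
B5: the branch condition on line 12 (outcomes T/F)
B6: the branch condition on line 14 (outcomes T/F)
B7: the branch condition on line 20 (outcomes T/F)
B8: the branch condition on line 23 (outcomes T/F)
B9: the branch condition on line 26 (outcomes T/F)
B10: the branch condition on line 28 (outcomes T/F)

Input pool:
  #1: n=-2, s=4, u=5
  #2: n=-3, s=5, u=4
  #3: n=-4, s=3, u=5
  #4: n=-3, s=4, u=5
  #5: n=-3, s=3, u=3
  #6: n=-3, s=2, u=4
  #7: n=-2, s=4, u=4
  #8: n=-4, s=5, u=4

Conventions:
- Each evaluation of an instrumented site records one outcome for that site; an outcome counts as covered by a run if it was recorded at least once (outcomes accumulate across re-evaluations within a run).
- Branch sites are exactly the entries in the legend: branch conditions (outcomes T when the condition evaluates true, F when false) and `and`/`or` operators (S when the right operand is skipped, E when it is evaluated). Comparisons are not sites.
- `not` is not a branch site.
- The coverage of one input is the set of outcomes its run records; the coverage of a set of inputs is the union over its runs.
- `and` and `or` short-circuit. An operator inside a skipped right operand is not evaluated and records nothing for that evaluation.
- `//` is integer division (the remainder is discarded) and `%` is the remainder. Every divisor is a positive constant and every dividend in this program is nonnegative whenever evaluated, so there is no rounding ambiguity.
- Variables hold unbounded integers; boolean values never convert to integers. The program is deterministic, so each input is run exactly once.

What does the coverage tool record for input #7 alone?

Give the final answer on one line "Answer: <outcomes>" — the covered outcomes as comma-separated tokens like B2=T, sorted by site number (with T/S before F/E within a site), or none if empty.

Event log for input #7 (n=-2, s=4, u=4):
  B2->S, B1->F, B3->T, B4->T, B6->F, B7->F, B8->T
deduplicating events, the covered set is: B1=F, B2=S, B3=T, B4=T, B6=F, B7=F, B8=T

Answer: B1=F, B2=S, B3=T, B4=T, B6=F, B7=F, B8=T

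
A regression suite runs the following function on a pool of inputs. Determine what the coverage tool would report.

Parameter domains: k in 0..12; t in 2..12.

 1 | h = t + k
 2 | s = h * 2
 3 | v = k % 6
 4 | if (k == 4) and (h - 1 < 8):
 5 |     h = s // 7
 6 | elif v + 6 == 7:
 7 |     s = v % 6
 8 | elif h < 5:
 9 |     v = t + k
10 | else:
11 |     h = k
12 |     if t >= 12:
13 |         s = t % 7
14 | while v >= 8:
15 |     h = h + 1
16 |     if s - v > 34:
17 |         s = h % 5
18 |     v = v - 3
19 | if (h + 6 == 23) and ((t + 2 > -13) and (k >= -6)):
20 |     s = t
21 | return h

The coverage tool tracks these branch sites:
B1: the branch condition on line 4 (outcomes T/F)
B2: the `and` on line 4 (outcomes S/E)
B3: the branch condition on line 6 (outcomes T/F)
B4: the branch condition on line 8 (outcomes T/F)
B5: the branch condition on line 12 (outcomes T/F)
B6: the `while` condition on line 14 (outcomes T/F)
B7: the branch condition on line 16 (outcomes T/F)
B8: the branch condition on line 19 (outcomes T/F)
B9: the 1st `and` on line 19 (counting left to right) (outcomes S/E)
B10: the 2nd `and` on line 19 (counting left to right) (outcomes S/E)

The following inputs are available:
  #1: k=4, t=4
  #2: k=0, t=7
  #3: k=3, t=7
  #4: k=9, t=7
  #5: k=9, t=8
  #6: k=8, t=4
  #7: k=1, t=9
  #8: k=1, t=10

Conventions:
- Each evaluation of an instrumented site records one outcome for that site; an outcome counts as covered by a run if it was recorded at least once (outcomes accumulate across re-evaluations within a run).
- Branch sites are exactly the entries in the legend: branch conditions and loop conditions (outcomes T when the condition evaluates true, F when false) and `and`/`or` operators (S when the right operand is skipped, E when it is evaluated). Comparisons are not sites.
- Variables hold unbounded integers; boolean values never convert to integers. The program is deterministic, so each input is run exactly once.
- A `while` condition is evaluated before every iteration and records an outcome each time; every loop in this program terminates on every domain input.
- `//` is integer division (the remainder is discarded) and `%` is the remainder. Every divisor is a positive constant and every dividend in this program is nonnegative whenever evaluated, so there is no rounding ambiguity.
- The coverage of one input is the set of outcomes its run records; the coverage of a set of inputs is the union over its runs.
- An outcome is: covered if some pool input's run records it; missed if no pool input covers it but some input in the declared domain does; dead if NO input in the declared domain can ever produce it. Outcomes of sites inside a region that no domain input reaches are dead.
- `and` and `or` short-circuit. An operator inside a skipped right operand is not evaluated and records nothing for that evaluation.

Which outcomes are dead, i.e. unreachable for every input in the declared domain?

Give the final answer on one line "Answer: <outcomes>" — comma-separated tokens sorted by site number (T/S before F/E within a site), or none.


exhaustive pass over the 143-input domain:
  B6=T: unreachable across the whole domain -> dead
  B7=T: unreachable across the whole domain -> dead
  B7=F: unreachable across the whole domain -> dead
  B10=S: unreachable across the whole domain -> dead
  reachable outcomes have witnesses, e.g. B1=T (e.g. k=4, t=2), B1=F (e.g. k=0, t=2), B2=S (e.g. k=0, t=2), B2=E (e.g. k=4, t=2)
Answer: B6=T, B7=T, B7=F, B10=S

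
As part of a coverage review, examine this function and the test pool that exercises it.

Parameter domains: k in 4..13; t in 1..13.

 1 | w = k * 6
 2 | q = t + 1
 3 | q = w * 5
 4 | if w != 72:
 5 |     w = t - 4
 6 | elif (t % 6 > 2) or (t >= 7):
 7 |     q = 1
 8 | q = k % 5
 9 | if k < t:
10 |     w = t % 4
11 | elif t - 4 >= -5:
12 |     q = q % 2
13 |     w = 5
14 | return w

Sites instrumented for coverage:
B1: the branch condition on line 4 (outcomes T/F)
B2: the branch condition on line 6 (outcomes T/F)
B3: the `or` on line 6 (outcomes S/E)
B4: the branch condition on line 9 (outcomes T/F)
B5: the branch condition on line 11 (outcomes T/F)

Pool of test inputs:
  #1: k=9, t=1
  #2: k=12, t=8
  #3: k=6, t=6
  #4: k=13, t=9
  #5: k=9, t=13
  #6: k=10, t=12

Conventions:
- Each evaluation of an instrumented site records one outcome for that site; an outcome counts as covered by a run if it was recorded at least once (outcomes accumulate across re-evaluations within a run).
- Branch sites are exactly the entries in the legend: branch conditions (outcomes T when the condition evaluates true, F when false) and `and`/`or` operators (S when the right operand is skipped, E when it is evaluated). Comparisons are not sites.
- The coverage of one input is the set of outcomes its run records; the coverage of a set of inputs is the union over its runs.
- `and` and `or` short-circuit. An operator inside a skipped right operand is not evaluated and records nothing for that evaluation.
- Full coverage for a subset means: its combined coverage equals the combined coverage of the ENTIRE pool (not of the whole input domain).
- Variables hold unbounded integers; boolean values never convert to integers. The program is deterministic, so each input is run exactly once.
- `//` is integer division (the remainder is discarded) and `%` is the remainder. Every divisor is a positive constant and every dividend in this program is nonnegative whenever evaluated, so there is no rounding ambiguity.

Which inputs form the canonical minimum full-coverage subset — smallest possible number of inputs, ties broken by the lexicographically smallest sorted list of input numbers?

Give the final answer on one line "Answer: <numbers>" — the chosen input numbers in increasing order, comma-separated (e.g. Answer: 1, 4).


run #1 (k=9, t=1) runs B1->T, B4->F, B5->T; records B1=T, B4=F, B5=T
run #2 (k=12, t=8) runs B1->F, B3->E, B2->T, B4->F, B5->T; records B1=F, B2=T, B3=E, B4=F, B5=T
run #3 (k=6, t=6) runs B1->T, B4->F, B5->T; records B1=T, B4=F, B5=T
run #4 (k=13, t=9) runs B1->T, B4->F, B5->T; records B1=T, B4=F, B5=T
run #5 (k=9, t=13) runs B1->T, B4->T; records B1=T, B4=T
run #6 (k=10, t=12) runs B1->T, B4->T; records B1=T, B4=T
union over all inputs: B1=T, B1=F, B2=T, B3=E, B4=T, B4=F, B5=T (7 outcomes)
size 1 is not enough: best union over all size-1 subsets is 5/7
size 2: inputs {2, 5} cover all 7 outcomes, and no lexicographically smaller subset of this size does
Answer: 2, 5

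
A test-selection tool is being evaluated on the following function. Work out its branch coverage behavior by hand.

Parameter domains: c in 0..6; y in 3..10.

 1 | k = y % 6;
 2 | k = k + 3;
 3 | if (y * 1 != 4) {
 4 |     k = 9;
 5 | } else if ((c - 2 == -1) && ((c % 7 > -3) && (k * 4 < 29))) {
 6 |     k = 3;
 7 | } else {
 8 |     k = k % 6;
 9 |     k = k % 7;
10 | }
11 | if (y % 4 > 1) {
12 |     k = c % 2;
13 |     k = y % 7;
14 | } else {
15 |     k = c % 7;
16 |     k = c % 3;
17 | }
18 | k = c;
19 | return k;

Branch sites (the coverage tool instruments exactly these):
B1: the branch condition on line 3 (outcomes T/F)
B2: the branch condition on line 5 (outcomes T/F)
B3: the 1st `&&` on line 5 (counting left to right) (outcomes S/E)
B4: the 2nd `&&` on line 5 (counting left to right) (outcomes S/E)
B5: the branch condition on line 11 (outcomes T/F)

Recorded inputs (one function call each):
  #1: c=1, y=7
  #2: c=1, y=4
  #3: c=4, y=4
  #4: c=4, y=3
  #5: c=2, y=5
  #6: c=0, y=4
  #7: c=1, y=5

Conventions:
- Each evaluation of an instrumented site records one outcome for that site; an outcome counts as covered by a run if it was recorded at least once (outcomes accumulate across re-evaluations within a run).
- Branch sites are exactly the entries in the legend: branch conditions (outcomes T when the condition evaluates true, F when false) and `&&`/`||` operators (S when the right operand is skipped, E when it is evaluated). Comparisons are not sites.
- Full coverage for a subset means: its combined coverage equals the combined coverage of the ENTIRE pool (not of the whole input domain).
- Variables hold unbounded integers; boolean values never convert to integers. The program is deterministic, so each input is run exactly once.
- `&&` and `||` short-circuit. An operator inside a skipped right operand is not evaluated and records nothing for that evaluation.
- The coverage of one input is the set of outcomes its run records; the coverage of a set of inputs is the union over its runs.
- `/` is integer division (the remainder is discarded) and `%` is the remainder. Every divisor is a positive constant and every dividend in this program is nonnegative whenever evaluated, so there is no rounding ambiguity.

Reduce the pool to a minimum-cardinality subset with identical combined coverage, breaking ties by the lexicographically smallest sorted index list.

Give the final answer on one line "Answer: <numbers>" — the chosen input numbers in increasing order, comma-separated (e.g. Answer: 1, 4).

run #1 (c=1, y=7) runs B1->T, B5->T; records B1=T, B5=T
run #2 (c=1, y=4) runs B1->F, B3->E, B4->E, B2->T, B5->F; records B1=F, B2=T, B3=E, B4=E, B5=F
run #3 (c=4, y=4) runs B1->F, B3->S, B2->F, B5->F; records B1=F, B2=F, B3=S, B5=F
run #4 (c=4, y=3) runs B1->T, B5->T; records B1=T, B5=T
run #5 (c=2, y=5) runs B1->T, B5->F; records B1=T, B5=F
run #6 (c=0, y=4) runs B1->F, B3->S, B2->F, B5->F; records B1=F, B2=F, B3=S, B5=F
run #7 (c=1, y=5) runs B1->T, B5->F; records B1=T, B5=F
the full pool covers 9 outcomes: B1=T, B1=F, B2=T, B2=F, B3=S, B3=E, B4=E, B5=T, B5=F
size 1 is not enough: best union over all size-1 subsets is 5/9
size 2 is not enough: best union over all size-2 subsets is 7/9
inputs {1, 2, 3} (size 3) cover everything; no size-3 subset with a lexicographically smaller index list covers all 9

Answer: 1, 2, 3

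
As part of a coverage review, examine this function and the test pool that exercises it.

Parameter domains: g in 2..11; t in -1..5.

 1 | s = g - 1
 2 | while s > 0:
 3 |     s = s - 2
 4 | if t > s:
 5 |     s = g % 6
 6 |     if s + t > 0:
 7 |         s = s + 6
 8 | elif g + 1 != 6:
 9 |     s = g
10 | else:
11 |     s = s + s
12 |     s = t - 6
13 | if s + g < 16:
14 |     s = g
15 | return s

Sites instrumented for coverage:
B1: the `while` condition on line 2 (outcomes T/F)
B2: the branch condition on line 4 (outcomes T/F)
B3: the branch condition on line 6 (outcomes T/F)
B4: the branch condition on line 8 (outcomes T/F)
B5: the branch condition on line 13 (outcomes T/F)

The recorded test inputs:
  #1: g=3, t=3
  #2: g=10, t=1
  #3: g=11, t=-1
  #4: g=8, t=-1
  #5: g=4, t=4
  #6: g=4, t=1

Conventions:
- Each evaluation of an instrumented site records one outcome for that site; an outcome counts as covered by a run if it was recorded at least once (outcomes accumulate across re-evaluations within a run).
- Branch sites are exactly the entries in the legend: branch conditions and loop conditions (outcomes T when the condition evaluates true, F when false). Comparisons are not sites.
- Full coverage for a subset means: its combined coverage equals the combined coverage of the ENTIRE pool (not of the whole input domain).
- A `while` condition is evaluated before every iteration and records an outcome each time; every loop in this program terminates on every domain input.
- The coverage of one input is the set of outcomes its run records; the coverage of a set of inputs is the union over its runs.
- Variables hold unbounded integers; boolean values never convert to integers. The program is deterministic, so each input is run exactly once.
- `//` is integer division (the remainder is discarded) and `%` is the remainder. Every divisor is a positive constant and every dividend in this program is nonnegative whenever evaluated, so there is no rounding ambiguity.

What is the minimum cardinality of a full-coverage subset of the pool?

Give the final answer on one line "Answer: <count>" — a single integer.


run #1 (g=3, t=3) records B1=T, B1=F, B2=T, B3=T, B5=T
run #2 (g=10, t=1) records B1=T, B1=F, B2=T, B3=T, B5=F
run #3 (g=11, t=-1) records B1=T, B1=F, B2=F, B4=T, B5=F
run #4 (g=8, t=-1) records B1=T, B1=F, B2=F, B4=T, B5=F
run #5 (g=4, t=4) records B1=T, B1=F, B2=T, B3=T, B5=T
run #6 (g=4, t=1) records B1=T, B1=F, B2=T, B3=T, B5=T
the full pool covers 8 outcomes: B1=T, B1=F, B2=T, B2=F, B3=T, B4=T, B5=T, B5=F
checked all size-1 subsets: none covers 8 outcomes (max 5/8)
the canonical winner is {1, 3}: size 2, full 8-outcome coverage, earliest index list among size-2 covers
Answer: 2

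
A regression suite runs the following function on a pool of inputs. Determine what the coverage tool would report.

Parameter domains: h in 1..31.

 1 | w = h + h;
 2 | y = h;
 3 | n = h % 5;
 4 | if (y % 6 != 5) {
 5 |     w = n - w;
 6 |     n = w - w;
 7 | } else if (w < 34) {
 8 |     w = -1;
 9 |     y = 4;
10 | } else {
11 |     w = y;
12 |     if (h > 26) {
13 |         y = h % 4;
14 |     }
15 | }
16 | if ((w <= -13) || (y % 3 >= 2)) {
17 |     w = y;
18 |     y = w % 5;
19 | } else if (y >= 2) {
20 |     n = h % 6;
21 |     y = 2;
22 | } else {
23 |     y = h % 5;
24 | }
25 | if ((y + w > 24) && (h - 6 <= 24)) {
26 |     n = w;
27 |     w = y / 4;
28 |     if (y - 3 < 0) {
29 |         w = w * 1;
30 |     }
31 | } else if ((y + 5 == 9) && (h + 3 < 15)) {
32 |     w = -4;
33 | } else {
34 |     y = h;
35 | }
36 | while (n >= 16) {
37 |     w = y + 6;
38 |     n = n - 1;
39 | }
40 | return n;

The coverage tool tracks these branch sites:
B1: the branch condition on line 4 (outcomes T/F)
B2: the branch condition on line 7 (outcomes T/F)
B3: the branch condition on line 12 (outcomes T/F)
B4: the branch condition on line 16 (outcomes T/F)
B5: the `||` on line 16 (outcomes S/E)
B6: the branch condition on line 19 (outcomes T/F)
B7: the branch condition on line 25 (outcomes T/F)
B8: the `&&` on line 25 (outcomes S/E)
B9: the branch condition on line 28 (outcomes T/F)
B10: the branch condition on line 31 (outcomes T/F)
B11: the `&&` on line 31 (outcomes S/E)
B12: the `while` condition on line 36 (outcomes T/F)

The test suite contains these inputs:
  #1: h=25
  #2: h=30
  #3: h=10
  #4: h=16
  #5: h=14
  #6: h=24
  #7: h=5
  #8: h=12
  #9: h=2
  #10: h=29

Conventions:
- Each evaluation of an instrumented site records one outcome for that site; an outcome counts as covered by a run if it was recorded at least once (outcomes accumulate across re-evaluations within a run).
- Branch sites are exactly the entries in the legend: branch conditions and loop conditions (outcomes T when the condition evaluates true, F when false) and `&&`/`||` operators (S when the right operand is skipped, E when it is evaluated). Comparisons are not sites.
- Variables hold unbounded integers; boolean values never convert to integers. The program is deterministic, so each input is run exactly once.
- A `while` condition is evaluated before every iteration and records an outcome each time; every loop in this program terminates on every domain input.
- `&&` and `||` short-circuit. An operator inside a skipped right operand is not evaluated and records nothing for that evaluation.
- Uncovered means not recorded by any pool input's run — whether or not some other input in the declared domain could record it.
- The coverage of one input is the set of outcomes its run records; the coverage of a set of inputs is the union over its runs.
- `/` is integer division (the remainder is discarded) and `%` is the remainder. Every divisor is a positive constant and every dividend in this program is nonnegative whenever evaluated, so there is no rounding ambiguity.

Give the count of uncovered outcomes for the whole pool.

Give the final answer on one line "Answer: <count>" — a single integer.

#1 (h=25) -> covered: B1=T, B4=T, B5=S, B7=T, B8=E, B9=T, B12=T, B12=F
#2 (h=30) -> covered: B1=T, B4=T, B5=S, B7=T, B8=E, B9=T, B12=T, B12=F
#3 (h=10) -> covered: B1=T, B4=T, B5=S, B7=F, B8=S, B10=F, B11=S, B12=F
#4 (h=16) -> covered: B1=T, B4=T, B5=S, B7=F, B8=S, B10=F, B11=S, B12=F
#5 (h=14) -> covered: B1=T, B4=T, B5=S, B7=F, B8=S, B10=F, B11=E, B12=F
#6 (h=24) -> covered: B1=T, B4=T, B5=S, B7=T, B8=E, B9=F, B12=T, B12=F
#7 (h=5) -> covered: B1=F, B2=T, B4=F, B5=E, B6=T, B7=F, B8=S, B10=F, B11=S, B12=F
#8 (h=12) -> covered: B1=T, B4=T, B5=S, B7=F, B8=S, B10=F, B11=S, B12=F
#9 (h=2) -> covered: B1=T, B4=T, B5=E, B7=F, B8=S, B10=F, B11=S, B12=F
#10 (h=29) -> covered: B1=F, B2=F, B3=T, B4=F, B5=E, B6=F, B7=T, B8=E, B9=F, B12=T, B12=F
union over the pool: B1=T, B1=F, B2=T, B2=F, B3=T, B4=T, B4=F, B5=S, B5=E, B6=T, B6=F, B7=T, B7=F, B8=S, B8=E, B9=T, B9=F, B10=F, B11=S, B11=E, B12=T, B12=F
uncovered (2 of 24): B3=F, B10=T

Answer: 2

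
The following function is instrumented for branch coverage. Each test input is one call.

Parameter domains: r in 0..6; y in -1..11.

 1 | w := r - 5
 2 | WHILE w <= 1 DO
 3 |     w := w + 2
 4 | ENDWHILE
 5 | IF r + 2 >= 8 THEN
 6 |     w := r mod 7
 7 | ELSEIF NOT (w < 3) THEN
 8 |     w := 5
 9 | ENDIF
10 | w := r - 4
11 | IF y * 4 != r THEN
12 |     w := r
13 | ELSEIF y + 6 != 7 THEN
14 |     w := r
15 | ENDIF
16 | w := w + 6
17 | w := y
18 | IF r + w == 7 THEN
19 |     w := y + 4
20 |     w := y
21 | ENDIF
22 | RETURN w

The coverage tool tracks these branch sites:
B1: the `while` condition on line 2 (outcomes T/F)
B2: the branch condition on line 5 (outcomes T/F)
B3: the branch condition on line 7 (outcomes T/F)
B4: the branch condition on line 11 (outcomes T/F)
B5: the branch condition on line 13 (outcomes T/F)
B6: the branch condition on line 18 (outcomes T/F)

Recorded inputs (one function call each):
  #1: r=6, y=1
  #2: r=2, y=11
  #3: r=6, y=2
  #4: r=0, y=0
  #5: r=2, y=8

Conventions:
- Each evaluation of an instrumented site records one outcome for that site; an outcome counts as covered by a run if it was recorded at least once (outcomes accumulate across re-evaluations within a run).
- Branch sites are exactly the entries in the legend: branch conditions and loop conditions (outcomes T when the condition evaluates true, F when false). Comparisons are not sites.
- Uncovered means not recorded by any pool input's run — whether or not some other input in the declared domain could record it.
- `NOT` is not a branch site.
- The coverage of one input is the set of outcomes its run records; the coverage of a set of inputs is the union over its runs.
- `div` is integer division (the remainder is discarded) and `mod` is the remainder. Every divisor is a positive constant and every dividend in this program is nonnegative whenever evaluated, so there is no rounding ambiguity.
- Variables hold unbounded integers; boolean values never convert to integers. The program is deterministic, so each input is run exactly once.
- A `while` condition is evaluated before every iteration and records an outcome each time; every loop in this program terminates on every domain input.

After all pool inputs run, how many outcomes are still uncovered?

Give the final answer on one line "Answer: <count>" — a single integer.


test 1 (r=6, y=1) fires B1->T, B1->F, B2->T, B4->T, B6->T; hits B1=T, B1=F, B2=T, B4=T, B6=T
test 2 (r=2, y=11) fires B1->T, B1->T, B1->T, B1->F, B2->F, B3->T, B4->T, B6->F; hits B1=T, B1=F, B2=F, B3=T, B4=T, B6=F
test 3 (r=6, y=2) fires B1->T, B1->F, B2->T, B4->T, B6->F; hits B1=T, B1=F, B2=T, B4=T, B6=F
test 4 (r=0, y=0) fires B1->T, B1->T, B1->T, B1->T, B1->F, B2->F, B3->T, B4->F, B5->T, B6->F; hits B1=T, B1=F, B2=F, B3=T, B4=F, B5=T, B6=F
test 5 (r=2, y=8) fires B1->T, B1->T, B1->T, B1->F, B2->F, B3->T, B4->T, B6->F; hits B1=T, B1=F, B2=F, B3=T, B4=T, B6=F
union over the pool: B1=T, B1=F, B2=T, B2=F, B3=T, B4=T, B4=F, B5=T, B6=T, B6=F
uncovered (2 of 12): B3=F, B5=F
Answer: 2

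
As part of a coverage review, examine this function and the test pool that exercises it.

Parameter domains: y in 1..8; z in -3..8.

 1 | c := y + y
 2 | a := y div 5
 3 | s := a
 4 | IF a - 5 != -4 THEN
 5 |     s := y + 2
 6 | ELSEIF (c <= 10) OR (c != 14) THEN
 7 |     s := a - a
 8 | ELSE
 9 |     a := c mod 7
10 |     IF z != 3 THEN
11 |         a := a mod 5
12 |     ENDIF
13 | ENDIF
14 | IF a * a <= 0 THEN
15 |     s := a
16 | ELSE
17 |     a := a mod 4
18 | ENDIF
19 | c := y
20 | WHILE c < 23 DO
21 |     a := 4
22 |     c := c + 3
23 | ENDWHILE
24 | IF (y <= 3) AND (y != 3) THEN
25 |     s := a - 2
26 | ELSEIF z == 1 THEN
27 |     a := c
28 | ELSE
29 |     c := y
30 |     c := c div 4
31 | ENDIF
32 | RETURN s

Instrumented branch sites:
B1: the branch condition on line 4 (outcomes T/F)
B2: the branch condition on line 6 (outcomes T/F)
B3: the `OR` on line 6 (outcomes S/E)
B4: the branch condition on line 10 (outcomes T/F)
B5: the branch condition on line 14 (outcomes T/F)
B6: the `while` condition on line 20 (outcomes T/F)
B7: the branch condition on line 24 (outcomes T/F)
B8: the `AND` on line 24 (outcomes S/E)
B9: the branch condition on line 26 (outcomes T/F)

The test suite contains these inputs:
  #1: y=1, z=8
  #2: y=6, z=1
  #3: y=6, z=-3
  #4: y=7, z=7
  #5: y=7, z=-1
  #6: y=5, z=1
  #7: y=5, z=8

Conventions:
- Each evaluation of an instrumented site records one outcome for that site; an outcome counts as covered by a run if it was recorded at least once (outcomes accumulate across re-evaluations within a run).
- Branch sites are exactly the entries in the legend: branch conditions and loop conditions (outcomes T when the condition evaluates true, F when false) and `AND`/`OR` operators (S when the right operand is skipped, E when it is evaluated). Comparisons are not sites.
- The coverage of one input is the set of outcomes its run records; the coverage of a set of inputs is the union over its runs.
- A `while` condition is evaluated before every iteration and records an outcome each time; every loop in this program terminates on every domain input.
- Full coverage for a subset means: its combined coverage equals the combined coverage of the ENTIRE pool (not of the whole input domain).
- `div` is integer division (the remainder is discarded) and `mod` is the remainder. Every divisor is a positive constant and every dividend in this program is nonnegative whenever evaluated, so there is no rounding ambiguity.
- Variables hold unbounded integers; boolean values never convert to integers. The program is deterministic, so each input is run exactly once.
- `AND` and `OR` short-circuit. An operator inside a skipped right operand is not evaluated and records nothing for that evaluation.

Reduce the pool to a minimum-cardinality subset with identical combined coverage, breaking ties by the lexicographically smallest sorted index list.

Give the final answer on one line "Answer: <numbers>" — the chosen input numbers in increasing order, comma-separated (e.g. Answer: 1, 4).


input #1, y=1, z=8: events B1->T, B5->T, B6->T, B6->T, B6->T, B6->T, B6->T, B6->T, B6->T, B6->T, B6->F, B8->E, B7->T; outcomes B1=T, B5=T, B6=T, B6=F, B7=T, B8=E
input #2, y=6, z=1: events B1->F, B3->E, B2->T, B5->F, B6->T, B6->T, B6->T, B6->T, B6->T, B6->T, B6->F, B8->S, B7->F, B9->T; outcomes B1=F, B2=T, B3=E, B5=F, B6=T, B6=F, B7=F, B8=S, B9=T
input #3, y=6, z=-3: events B1->F, B3->E, B2->T, B5->F, B6->T, B6->T, B6->T, B6->T, B6->T, B6->T, B6->F, B8->S, B7->F, B9->F; outcomes B1=F, B2=T, B3=E, B5=F, B6=T, B6=F, B7=F, B8=S, B9=F
input #4, y=7, z=7: events B1->F, B3->E, B2->F, B4->T, B5->T, B6->T, B6->T, B6->T, B6->T, B6->T, B6->T, B6->F, B8->S, B7->F, ...; outcomes B1=F, B2=F, B3=E, B4=T, B5=T, B6=T, B6=F, B7=F, B8=S, B9=F
input #5, y=7, z=-1: events B1->F, B3->E, B2->F, B4->T, B5->T, B6->T, B6->T, B6->T, B6->T, B6->T, B6->T, B6->F, B8->S, B7->F, ...; outcomes B1=F, B2=F, B3=E, B4=T, B5=T, B6=T, B6=F, B7=F, B8=S, B9=F
input #6, y=5, z=1: events B1->F, B3->S, B2->T, B5->F, B6->T, B6->T, B6->T, B6->T, B6->T, B6->T, B6->F, B8->S, B7->F, B9->T; outcomes B1=F, B2=T, B3=S, B5=F, B6=T, B6=F, B7=F, B8=S, B9=T
input #7, y=5, z=8: events B1->F, B3->S, B2->T, B5->F, B6->T, B6->T, B6->T, B6->T, B6->T, B6->T, B6->F, B8->S, B7->F, B9->F; outcomes B1=F, B2=T, B3=S, B5=F, B6=T, B6=F, B7=F, B8=S, B9=F
the full pool covers 17 outcomes: B1=T, B1=F, B2=T, B2=F, B3=S, B3=E, B4=T, B5=T, B5=F, B6=T, B6=F, B7=T, B7=F, B8=S, B8=E, B9=T, B9=F
no size-1 subset reaches all 17 outcomes (best union: 10/17)
no size-2 subset reaches all 17 outcomes (best union: 14/17)
at size 3, {1, 4, 6} reaches all 17 outcomes; every lexicographically earlier size-3 subset fails
Answer: 1, 4, 6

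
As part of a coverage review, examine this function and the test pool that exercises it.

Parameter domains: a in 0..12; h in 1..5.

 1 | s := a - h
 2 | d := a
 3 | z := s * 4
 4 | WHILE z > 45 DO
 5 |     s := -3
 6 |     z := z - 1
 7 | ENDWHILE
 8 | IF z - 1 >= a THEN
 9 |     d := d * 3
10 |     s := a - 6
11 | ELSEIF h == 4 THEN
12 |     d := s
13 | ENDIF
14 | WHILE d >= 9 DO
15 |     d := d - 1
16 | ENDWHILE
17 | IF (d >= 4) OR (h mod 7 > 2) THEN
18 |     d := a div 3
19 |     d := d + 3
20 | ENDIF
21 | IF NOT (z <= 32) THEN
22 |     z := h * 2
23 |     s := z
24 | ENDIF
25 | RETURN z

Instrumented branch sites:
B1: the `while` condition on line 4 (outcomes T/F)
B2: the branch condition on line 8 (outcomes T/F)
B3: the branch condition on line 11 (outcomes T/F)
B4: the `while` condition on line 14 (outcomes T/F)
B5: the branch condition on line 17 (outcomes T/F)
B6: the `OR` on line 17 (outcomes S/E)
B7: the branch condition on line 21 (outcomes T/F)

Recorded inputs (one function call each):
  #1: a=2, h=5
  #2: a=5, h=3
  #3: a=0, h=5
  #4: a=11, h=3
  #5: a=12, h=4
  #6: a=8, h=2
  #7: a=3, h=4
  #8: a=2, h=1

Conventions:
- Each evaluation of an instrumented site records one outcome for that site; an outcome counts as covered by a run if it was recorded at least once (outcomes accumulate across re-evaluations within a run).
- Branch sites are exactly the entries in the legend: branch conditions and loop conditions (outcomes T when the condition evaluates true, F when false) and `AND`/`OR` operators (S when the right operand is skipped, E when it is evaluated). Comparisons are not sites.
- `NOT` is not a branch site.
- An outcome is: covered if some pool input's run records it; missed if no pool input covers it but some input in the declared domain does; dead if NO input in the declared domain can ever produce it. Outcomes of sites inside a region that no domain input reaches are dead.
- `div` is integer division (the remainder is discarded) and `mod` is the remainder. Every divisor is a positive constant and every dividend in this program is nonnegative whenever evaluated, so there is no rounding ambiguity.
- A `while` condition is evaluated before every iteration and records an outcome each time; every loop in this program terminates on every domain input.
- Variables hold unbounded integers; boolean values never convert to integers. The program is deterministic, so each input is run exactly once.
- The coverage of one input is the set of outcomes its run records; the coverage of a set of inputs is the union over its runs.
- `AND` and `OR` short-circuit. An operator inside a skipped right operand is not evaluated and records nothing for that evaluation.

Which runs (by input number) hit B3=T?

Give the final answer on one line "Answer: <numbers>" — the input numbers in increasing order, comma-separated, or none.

input #1 (a=2, h=5): does not produce B3=T
input #2 (a=5, h=3): does not produce B3=T
input #3 (a=0, h=5): does not produce B3=T
input #4 (a=11, h=3): does not produce B3=T
input #5 (a=12, h=4): does not produce B3=T
input #6 (a=8, h=2): does not produce B3=T
input #7 (a=3, h=4): produces B3=T
input #8 (a=2, h=1): does not produce B3=T

Answer: 7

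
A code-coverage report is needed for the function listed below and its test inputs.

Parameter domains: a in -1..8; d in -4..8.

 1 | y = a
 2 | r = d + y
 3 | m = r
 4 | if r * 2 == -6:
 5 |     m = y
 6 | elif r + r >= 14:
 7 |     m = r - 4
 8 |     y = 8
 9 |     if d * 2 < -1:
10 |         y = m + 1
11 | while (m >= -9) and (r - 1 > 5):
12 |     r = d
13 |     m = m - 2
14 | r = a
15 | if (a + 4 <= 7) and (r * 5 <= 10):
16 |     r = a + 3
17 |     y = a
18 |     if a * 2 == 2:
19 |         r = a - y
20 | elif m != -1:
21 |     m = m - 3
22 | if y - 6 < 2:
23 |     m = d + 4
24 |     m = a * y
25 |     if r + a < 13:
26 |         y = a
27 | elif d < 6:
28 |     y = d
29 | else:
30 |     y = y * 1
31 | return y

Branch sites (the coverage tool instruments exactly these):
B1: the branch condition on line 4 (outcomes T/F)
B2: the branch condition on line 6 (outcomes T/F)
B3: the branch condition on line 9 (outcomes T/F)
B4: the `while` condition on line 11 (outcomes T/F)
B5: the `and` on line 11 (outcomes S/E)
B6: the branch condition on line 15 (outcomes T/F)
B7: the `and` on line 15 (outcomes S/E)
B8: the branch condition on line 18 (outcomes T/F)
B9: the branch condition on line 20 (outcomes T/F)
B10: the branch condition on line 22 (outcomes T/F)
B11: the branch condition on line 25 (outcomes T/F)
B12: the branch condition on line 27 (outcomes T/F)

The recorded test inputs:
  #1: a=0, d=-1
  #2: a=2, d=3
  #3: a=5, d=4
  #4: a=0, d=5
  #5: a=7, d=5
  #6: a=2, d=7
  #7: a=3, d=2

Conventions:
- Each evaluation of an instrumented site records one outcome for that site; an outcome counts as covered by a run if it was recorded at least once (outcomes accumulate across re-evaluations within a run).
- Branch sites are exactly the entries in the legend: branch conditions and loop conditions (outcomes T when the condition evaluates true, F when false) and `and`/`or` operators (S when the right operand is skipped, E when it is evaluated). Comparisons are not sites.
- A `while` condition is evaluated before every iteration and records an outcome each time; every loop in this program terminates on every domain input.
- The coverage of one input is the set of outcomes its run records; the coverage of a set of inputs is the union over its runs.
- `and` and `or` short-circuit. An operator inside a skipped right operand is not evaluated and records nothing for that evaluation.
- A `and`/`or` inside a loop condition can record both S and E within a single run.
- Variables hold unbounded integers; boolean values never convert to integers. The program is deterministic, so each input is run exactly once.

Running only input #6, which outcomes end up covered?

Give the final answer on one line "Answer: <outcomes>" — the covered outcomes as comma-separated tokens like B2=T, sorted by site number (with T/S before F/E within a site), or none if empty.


Running input #6 (a=2, d=7), event by event:
  B1->F, B2->T, B3->F, B5->E, B4->T, B5->E, B4->T, B5->E, B4->T, B5->E
  B4->T, B5->E, B4->T, B5->E, B4->T, B5->E, B4->T, B5->E, B4->T, B5->S
  B4->F, B7->E, B6->T, B8->F, B10->T, B11->T
distinct outcomes covered: B1=F, B2=T, B3=F, B4=T, B4=F, B5=S, B5=E, B6=T, B7=E, B8=F, B10=T, B11=T
Answer: B1=F, B2=T, B3=F, B4=T, B4=F, B5=S, B5=E, B6=T, B7=E, B8=F, B10=T, B11=T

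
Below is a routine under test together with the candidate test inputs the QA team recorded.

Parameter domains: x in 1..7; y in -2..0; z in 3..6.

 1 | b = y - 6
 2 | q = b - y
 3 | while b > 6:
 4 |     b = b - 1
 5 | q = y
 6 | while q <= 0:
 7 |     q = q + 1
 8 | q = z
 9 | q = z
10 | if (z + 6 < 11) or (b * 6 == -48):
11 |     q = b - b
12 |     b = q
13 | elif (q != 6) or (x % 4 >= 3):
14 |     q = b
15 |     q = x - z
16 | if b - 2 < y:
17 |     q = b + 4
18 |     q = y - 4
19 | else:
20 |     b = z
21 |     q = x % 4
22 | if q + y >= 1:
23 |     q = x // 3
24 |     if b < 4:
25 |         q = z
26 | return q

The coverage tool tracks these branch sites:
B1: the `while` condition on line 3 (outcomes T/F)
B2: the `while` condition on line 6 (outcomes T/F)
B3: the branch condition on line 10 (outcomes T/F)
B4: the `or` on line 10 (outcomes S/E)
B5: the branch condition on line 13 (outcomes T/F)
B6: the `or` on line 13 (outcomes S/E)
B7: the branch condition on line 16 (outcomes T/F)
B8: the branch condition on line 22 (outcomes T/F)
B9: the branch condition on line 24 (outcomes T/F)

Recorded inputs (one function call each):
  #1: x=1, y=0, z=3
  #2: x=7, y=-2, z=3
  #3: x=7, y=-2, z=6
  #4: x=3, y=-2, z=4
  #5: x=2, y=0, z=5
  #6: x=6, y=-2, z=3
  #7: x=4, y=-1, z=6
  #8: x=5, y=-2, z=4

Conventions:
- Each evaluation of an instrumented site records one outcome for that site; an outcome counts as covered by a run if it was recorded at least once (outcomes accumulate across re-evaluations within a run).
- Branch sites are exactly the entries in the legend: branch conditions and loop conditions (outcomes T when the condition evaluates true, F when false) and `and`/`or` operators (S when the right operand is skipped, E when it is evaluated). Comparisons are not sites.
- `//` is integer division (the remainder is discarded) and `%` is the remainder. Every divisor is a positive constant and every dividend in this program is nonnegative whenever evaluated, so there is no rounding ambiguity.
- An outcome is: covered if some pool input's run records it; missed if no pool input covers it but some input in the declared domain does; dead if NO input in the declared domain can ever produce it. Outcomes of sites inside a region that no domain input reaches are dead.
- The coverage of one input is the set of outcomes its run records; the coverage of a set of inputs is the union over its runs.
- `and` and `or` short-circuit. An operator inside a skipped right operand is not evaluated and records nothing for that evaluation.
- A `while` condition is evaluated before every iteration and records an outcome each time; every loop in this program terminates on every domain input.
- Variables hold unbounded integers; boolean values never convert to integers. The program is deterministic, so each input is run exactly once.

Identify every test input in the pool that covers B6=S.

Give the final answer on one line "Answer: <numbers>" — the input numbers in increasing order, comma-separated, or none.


input #1 (x=1, y=0, z=3): never hits B6=S
input #2 (x=7, y=-2, z=3): never hits B6=S
input #3 (x=7, y=-2, z=6): never hits B6=S
input #4 (x=3, y=-2, z=4): never hits B6=S
input #5 (x=2, y=0, z=5): hits B6=S
input #6 (x=6, y=-2, z=3): never hits B6=S
input #7 (x=4, y=-1, z=6): never hits B6=S
input #8 (x=5, y=-2, z=4): never hits B6=S
Answer: 5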